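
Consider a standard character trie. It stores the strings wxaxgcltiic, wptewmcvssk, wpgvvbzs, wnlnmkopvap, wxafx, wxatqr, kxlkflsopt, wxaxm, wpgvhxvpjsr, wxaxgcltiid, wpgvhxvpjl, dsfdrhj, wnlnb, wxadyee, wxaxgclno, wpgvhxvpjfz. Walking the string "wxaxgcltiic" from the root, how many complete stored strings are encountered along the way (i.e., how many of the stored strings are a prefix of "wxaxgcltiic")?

1

Walk "wxaxgcltiic" from the root; an end-of-word marker is hit whenever a stored word is a prefix of "wxaxgcltiic".
Prefixes of the query that are stored words: "wxaxgcltiic"
Count: 1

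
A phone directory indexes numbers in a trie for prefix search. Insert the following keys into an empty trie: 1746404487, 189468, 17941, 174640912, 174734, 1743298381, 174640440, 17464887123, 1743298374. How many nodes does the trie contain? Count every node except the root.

Trace insertions, counting only characters that open a new branch:
  "1746404487" → 10 new (1, 7, 4, 6, 4, 0, 4, 4, 8, 7)
  "189468" → prefix "1" already present; 5 new (8, 9, 4, 6, 8)
  "17941" → prefix "17" already present; 3 new (9, 4, 1)
  "174640912" → prefix "174640" already present; 3 new (9, 1, 2)
  "174734" → prefix "174" already present; 3 new (7, 3, 4)
  "1743298381" → prefix "174" already present; 7 new (3, 2, 9, 8, 3, 8, 1)
  "174640440" → prefix "17464044" already present; 1 new (0)
  "17464887123" → prefix "17464" already present; 6 new (8, 8, 7, 1, 2, 3)
  "1743298374" → prefix "17432983" already present; 2 new (7, 4)
Total nodes = 10 + 5 + 3 + 3 + 3 + 7 + 1 + 6 + 2 = 40

40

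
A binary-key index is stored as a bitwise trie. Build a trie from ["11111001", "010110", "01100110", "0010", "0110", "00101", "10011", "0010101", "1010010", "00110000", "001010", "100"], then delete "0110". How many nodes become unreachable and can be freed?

Walk "0110" from the leaf back toward the root, removing each node that no remaining word uses.
Every node on "0110" is still needed (e.g. by "01100110"), so nothing is freed.
Nodes removed: 0

0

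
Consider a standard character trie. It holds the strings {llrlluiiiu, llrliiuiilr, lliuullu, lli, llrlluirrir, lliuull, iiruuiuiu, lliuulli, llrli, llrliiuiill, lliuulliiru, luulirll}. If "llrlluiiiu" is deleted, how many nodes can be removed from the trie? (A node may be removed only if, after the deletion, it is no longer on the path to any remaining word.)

A node on "llrlluiiiu"'s path can go only if nothing else ends at it or branches off below it.
The suffix "iiu" (3 nodes) is used only by "llrlluiiiu"; the node for "llrllui" still has the child "r", so pruning stops there.
Nodes removed: 3

3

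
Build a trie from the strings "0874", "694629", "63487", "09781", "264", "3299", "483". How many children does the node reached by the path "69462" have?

1

Walk "69462" from the root, arriving at one node.
Distinct next characters after "69462": 9.
That node has 1 child edge.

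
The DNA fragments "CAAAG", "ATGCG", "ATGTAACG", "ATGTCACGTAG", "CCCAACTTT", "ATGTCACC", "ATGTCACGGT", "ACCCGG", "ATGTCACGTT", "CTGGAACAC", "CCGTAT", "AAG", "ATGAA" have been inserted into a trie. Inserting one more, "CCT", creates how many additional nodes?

"CC" is already a path in the trie; the remaining "T" must be added.
Each of the 1 remaining characters creates one node.

1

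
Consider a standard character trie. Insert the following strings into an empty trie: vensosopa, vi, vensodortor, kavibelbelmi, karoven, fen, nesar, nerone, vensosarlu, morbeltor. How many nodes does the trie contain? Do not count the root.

Trace insertions, counting only characters that open a new branch:
  "vensosopa" → 9 new (v, e, n, s, o, s, o, p, a)
  "vi" → prefix "v" already present; 1 new (i)
  "vensodortor" → prefix "venso" already present; 6 new (d, o, r, t, o, r)
  "kavibelbelmi" → 12 new (k, a, v, i, b, e, l, b, e, l, m, i)
  "karoven" → prefix "ka" already present; 5 new (r, o, v, e, n)
  "fen" → 3 new (f, e, n)
  "nesar" → 5 new (n, e, s, a, r)
  "nerone" → prefix "ne" already present; 4 new (r, o, n, e)
  "vensosarlu" → prefix "vensos" already present; 4 new (a, r, l, u)
  "morbeltor" → 9 new (m, o, r, b, e, l, t, o, r)
Total nodes = 9 + 1 + 6 + 12 + 5 + 3 + 5 + 4 + 4 + 9 = 58

58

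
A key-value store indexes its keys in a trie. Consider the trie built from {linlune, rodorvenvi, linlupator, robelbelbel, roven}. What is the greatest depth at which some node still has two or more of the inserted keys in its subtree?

Look for the deepest trie node that still has at least two words in its subtree.
"linlune" and "linlupator" agree on "linlu" (5 characters) before diverging; nothing deeper is shared.
Longest shared-prefix length: 5

5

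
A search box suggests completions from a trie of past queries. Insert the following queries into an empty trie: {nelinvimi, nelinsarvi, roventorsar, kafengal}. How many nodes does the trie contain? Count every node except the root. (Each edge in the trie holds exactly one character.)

Trie structure (* marks end of a word):
(root)
├─ k
│  └─ a
│     └─ f
│        └─ e
│           └─ n
│              └─ g
│                 └─ a
│                    └─ l *
├─ n
│  └─ e
│     └─ l
│        └─ i
│           └─ n
│              ├─ s
│              │  └─ a
│              │     └─ r
│              │        └─ v
│              │           └─ i *
│              └─ v
│                 └─ i
│                    └─ m
│                       └─ i *
└─ r
   └─ o
      └─ v
         └─ e
            └─ n
               └─ t
                  └─ o
                     └─ r
                        └─ s
                           └─ a
                              └─ r *
Counting every labelled node above: 33.

33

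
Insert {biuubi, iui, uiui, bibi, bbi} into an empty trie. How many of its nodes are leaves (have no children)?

Leaves are exactly the stored words that no other stored word extends.
Those words: "bbi", "bibi", "biuubi", "iui", "uiui"
Leaf count: 5

5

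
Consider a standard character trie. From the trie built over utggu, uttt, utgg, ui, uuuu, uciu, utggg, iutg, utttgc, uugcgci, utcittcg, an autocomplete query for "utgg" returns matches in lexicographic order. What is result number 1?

utgg

Filter for "utgg…" and sort: "utgg", "utggg", "utggu"
The 1st is utgg.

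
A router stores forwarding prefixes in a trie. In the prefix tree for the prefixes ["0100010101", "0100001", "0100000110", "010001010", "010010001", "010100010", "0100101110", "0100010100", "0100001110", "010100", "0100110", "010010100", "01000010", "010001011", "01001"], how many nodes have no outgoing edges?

Leaves are exactly the stored words that no other stored word extends.
Those words: "0100000110", "01000010", "0100001110", "0100010100", "0100010101", "010001011", "010010001", "010010100", "0100101110", "0100110", "010100010"
Leaf count: 11

11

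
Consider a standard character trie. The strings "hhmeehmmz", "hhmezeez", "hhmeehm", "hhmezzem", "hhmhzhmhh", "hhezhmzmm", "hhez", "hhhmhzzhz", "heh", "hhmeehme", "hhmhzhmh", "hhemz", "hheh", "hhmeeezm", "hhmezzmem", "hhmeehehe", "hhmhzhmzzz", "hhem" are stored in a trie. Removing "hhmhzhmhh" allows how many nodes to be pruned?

1

A node on "hhmhzhmhh"'s path can go only if nothing else ends at it or branches off below it.
The suffix "h" (1 node) is used only by "hhmhzhmhh"; "hhmhzhmh" is itself a stored word, so pruning stops there.
Nodes removed: 1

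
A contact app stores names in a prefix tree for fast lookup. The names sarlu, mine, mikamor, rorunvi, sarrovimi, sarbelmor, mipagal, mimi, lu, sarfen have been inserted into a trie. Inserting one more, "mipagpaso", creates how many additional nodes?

4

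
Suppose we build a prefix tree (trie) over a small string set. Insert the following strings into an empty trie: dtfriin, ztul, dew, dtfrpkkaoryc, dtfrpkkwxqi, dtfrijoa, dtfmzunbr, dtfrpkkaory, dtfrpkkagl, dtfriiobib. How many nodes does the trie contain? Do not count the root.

Insert word by word; a character creates a node only if that edge doesn't already exist:
  "dtfriin" → 7 new (d, t, f, r, i, i, n)
  "ztul" → 4 new (z, t, u, l)
  "dew" → prefix "d" already present; 2 new (e, w)
  "dtfrpkkaoryc" → prefix "dtfr" already present; 8 new (p, k, k, a, o, r, y, c)
  "dtfrpkkwxqi" → prefix "dtfrpkk" already present; 4 new (w, x, q, i)
  "dtfrijoa" → prefix "dtfri" already present; 3 new (j, o, a)
  "dtfmzunbr" → prefix "dtf" already present; 6 new (m, z, u, n, b, r)
  "dtfrpkkaory" → prefix "dtfrpkkaory" already present; 0 new (none)
  "dtfrpkkagl" → prefix "dtfrpkka" already present; 2 new (g, l)
  "dtfriiobib" → prefix "dtfrii" already present; 4 new (o, b, i, b)
Total nodes = 7 + 4 + 2 + 8 + 4 + 3 + 6 + 0 + 2 + 4 = 40

40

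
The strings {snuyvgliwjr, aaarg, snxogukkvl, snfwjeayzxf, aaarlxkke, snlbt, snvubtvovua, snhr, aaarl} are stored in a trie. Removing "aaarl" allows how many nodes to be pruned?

Walk "aaarl" from the leaf back toward the root, removing each node that no remaining word uses.
Every node on "aaarl" is still needed (e.g. by "aaarlxkke"), so nothing is freed.
Nodes removed: 0

0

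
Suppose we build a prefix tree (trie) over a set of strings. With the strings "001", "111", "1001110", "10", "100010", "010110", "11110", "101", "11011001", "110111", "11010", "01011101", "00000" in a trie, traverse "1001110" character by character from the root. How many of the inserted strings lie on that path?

2

Check each prefix of "1001110" against the stored set — each match is an end-marker on the path.
Prefixes of the query that are stored words: "10", "1001110"
Count: 2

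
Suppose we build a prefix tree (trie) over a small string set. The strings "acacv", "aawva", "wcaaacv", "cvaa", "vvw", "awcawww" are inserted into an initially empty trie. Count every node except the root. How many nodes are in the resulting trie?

29

Insert word by word; a character creates a node only if that edge doesn't already exist:
  "acacv" → 5 new (a, c, a, c, v)
  "aawva" → prefix "a" already present; 4 new (a, w, v, a)
  "wcaaacv" → 7 new (w, c, a, a, a, c, v)
  "cvaa" → 4 new (c, v, a, a)
  "vvw" → 3 new (v, v, w)
  "awcawww" → prefix "a" already present; 6 new (w, c, a, w, w, w)
Total nodes = 5 + 4 + 7 + 4 + 3 + 6 = 29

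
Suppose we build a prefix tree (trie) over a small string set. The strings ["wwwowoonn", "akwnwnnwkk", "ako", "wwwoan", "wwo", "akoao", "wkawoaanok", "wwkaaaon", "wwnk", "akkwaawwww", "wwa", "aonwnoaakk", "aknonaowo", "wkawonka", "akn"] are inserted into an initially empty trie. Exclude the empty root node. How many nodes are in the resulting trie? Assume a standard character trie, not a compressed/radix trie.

For each word, the new-node count is its length minus the longest prefix already in the trie:
  "wwwowoonn" → 9 new (w, w, w, o, w, o, o, n, n)
  "akwnwnnwkk" → 10 new (a, k, w, n, w, n, n, w, k, k)
  "ako" → prefix "ak" already present; 1 new (o)
  "wwwoan" → prefix "wwwo" already present; 2 new (a, n)
  "wwo" → prefix "ww" already present; 1 new (o)
  "akoao" → prefix "ako" already present; 2 new (a, o)
  "wkawoaanok" → prefix "w" already present; 9 new (k, a, w, o, a, a, n, o, k)
  "wwkaaaon" → prefix "ww" already present; 6 new (k, a, a, a, o, n)
  "wwnk" → prefix "ww" already present; 2 new (n, k)
  "akkwaawwww" → prefix "ak" already present; 8 new (k, w, a, a, w, w, w, w)
  "wwa" → prefix "ww" already present; 1 new (a)
  "aonwnoaakk" → prefix "a" already present; 9 new (o, n, w, n, o, a, a, k, k)
  "aknonaowo" → prefix "ak" already present; 7 new (n, o, n, a, o, w, o)
  "wkawonka" → prefix "wkawo" already present; 3 new (n, k, a)
  "akn" → prefix "akn" already present; 0 new (none)
Total nodes = 9 + 10 + 1 + 2 + 1 + 2 + 9 + 6 + 2 + 8 + 1 + 9 + 7 + 3 + 0 = 70

70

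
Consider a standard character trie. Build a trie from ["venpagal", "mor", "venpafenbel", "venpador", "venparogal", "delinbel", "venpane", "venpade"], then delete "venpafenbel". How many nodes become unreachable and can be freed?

6

After clearing the end-marker at "venpafenbel", prune upward until reaching a node still needed by another word.
The suffix "fenbel" (6 nodes) is used only by "venpafenbel"; the node for "venpa" still has the child "g", so pruning stops there.
Nodes removed: 6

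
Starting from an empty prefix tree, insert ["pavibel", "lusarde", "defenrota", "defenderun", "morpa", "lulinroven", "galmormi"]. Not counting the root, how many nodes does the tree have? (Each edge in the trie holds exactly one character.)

Trace insertions, counting only characters that open a new branch:
  "pavibel" → 7 new (p, a, v, i, b, e, l)
  "lusarde" → 7 new (l, u, s, a, r, d, e)
  "defenrota" → 9 new (d, e, f, e, n, r, o, t, a)
  "defenderun" → prefix "defen" already present; 5 new (d, e, r, u, n)
  "morpa" → 5 new (m, o, r, p, a)
  "lulinroven" → prefix "lu" already present; 8 new (l, i, n, r, o, v, e, n)
  "galmormi" → 8 new (g, a, l, m, o, r, m, i)
Total nodes = 7 + 7 + 9 + 5 + 5 + 8 + 8 = 49

49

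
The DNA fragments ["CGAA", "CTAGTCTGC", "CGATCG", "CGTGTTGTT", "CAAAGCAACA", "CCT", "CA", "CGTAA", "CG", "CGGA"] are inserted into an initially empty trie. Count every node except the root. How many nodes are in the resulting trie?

37

Trace insertions, counting only characters that open a new branch:
  "CGAA" → 4 new (C, G, A, A)
  "CTAGTCTGC" → prefix "C" already present; 8 new (T, A, G, T, C, T, G, C)
  "CGATCG" → prefix "CGA" already present; 3 new (T, C, G)
  "CGTGTTGTT" → prefix "CG" already present; 7 new (T, G, T, T, G, T, T)
  "CAAAGCAACA" → prefix "C" already present; 9 new (A, A, A, G, C, A, A, C, A)
  "CCT" → prefix "C" already present; 2 new (C, T)
  "CA" → prefix "CA" already present; 0 new (none)
  "CGTAA" → prefix "CGT" already present; 2 new (A, A)
  "CG" → prefix "CG" already present; 0 new (none)
  "CGGA" → prefix "CG" already present; 2 new (G, A)
Total nodes = 4 + 8 + 3 + 7 + 9 + 2 + 0 + 2 + 0 + 2 = 37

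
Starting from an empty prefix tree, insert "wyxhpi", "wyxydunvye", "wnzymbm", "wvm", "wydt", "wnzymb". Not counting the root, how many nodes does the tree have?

23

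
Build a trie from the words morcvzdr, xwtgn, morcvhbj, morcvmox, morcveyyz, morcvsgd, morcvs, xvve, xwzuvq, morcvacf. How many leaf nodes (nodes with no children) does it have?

A leaf is a node with no children — equivalently, the end of a word that is not a proper prefix of any other stored word.
Those words: "morcvacf", "morcveyyz", "morcvhbj", "morcvmox", "morcvsgd", "morcvzdr", "xvve", "xwtgn", "xwzuvq"
Leaf count: 9

9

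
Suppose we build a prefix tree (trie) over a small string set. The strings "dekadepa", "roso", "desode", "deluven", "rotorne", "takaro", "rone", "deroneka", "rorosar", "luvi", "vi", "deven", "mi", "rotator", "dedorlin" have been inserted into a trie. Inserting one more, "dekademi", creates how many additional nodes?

The longest prefix of "dekademi" already in the trie is "dekade" (length 6).
New nodes needed: |"dekademi"| − 6 = 8 − 6 = 2.

2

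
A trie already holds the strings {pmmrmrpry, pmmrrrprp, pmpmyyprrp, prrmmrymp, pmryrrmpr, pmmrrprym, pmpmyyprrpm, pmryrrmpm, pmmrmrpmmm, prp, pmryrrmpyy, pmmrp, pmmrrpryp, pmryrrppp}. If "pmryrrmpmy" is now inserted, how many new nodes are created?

1

The longest prefix of "pmryrrmpmy" already in the trie is "pmryrrmpm" (length 9).
So 10 − 9 = 1 new nodes.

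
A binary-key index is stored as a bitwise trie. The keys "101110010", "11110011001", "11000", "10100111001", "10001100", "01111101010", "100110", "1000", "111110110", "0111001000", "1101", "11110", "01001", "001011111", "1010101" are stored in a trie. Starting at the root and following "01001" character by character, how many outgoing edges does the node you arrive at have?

0

The children of the "01001" node are the distinct next characters among strings starting with "01001".
No stored string extends past "01001".
That node has 0 child edges.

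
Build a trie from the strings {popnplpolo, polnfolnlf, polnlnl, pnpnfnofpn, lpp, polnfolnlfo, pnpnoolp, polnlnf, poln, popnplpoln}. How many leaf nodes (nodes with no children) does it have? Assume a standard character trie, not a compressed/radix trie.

A leaf is a node with no children — equivalently, the end of a word that is not a proper prefix of any other stored word.
Those words: "lpp", "pnpnfnofpn", "pnpnoolp", "polnfolnlfo", "polnlnf", "polnlnl", "popnplpoln", "popnplpolo"
Leaf count: 8

8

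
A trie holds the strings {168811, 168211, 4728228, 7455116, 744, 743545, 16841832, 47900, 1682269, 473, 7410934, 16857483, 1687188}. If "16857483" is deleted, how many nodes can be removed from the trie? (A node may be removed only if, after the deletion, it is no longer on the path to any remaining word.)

Walk "16857483" from the leaf back toward the root, removing each node that no remaining word uses.
The suffix "57483" (5 nodes) is used only by "16857483"; the node for "168" still has the child "8", so pruning stops there.
Nodes removed: 5

5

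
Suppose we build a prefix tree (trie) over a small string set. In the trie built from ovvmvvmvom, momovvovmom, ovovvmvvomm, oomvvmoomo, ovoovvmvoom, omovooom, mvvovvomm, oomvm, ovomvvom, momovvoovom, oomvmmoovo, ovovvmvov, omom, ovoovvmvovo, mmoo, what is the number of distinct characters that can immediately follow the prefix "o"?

Walk "o" from the root, arriving at one node.
Distinct next characters after "o": m, o, v.
That node has 3 child edges.

3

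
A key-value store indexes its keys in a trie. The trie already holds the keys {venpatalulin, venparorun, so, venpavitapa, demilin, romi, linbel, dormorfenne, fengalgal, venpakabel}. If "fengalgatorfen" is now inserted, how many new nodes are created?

6

"fengalga" is already a path in the trie; the remaining "torfen" must be added.
So 14 − 8 = 6 new nodes.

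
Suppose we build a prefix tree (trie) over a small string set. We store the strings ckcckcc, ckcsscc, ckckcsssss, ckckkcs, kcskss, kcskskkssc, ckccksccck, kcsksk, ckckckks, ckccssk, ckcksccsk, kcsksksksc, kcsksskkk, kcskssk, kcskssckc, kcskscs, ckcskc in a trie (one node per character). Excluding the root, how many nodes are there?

62

Insert word by word; a character creates a node only if that edge doesn't already exist:
  "ckcckcc" → 7 new (c, k, c, c, k, c, c)
  "ckcsscc" → prefix "ckc" already present; 4 new (s, s, c, c)
  "ckckcsssss" → prefix "ckc" already present; 7 new (k, c, s, s, s, s, s)
  "ckckkcs" → prefix "ckck" already present; 3 new (k, c, s)
  "kcskss" → 6 new (k, c, s, k, s, s)
  "kcskskkssc" → prefix "kcsks" already present; 5 new (k, k, s, s, c)
  "ckccksccck" → prefix "ckcck" already present; 5 new (s, c, c, c, k)
  "kcsksk" → prefix "kcsksk" already present; 0 new (none)
  "ckckckks" → prefix "ckckc" already present; 3 new (k, k, s)
  "ckccssk" → prefix "ckcc" already present; 3 new (s, s, k)
  "ckcksccsk" → prefix "ckck" already present; 5 new (s, c, c, s, k)
  "kcsksksksc" → prefix "kcsksk" already present; 4 new (s, k, s, c)
  "kcsksskkk" → prefix "kcskss" already present; 3 new (k, k, k)
  "kcskssk" → prefix "kcskssk" already present; 0 new (none)
  "kcskssckc" → prefix "kcskss" already present; 3 new (c, k, c)
  "kcskscs" → prefix "kcsks" already present; 2 new (c, s)
  "ckcskc" → prefix "ckcs" already present; 2 new (k, c)
Total nodes = 7 + 4 + 7 + 3 + 6 + 5 + 5 + 0 + 3 + 3 + 5 + 4 + 3 + 0 + 3 + 2 + 2 = 62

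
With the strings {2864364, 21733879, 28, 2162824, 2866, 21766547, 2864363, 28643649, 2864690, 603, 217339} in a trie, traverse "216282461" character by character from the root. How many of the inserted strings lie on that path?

1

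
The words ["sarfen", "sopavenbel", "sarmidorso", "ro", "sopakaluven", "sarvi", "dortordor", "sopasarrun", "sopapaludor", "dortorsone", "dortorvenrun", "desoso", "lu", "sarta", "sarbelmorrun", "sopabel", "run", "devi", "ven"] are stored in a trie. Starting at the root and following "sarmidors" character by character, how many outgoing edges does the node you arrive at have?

Walk "sarmidors" from the root, arriving at one node.
Distinct next characters after "sarmidors": o.
That node has 1 child edge.

1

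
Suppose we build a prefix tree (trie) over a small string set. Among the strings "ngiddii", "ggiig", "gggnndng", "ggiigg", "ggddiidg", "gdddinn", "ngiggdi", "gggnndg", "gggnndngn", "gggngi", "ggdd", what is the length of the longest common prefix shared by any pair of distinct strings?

8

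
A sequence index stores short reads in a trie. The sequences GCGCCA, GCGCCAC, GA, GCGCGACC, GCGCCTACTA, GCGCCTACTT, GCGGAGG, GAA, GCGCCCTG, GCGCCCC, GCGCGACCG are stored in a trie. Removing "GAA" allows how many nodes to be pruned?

1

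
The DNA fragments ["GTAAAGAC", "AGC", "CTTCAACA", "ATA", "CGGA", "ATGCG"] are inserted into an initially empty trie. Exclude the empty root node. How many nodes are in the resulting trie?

27

Count nodes per top-level branch (shared prefixes stored once):
  'A'-branch (AGC, ATA, ATGCG): 8 nodes
  'C'-branch (CGGA, CTTCAACA): 11 nodes
  'G'-branch (GTAAAGAC): 8 nodes
Sum: 27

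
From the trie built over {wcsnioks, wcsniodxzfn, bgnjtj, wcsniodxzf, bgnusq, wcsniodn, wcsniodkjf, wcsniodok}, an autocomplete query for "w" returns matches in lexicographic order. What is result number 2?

wcsniodn

Filter for "w…" and sort: "wcsniodkjf", "wcsniodn", "wcsniodok", "wcsniodxzf", "wcsniodxzfn", "wcsnioks"
Position 2: wcsniodn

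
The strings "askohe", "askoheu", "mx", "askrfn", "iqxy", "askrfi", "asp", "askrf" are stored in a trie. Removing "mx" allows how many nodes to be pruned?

Walk "mx" from the leaf back toward the root, removing each node that no remaining word uses.
No other word shares any prefix with "mx", so all 2 of its nodes go.
Nodes removed: 2

2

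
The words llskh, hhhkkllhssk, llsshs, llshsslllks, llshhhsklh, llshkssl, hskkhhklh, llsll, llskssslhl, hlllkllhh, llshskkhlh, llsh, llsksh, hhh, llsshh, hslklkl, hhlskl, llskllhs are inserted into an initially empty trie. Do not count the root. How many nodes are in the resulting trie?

Count nodes per top-level branch (shared prefixes stored once):
  'h'-branch (hhh, hhhkkllhssk, hhlskl, hlllkllhh, hskkhhklh, hslklkl): 36 nodes
  'l'-branch (llsh, llshhhsklh, llshkssl, llshskkhlh, llshsslllks, llskh, llskllhs, llsksh, llskssslhl, llsll, llsshh, llsshs): 45 nodes
Sum: 81

81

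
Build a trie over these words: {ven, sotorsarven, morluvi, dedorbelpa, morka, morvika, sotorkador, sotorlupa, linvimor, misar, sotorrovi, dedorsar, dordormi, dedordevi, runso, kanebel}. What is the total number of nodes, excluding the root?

Count nodes per top-level branch (shared prefixes stored once):
  'd'-branch (dedorbelpa, dedordevi, dedorsar, dordormi): 24 nodes
  'k'-branch (kanebel): 7 nodes
  'l'-branch (linvimor): 8 nodes
  'm'-branch (misar, morka, morluvi, morvika): 17 nodes
  'r'-branch (runso): 5 nodes
  's'-branch (sotorkador, sotorlupa, sotorrovi, sotorsarven): 24 nodes
  'v'-branch (ven): 3 nodes
Sum: 88

88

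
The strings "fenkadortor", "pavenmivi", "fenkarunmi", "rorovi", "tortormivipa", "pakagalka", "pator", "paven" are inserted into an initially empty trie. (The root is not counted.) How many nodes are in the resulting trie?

Trace insertions, counting only characters that open a new branch:
  "fenkadortor" → 11 new (f, e, n, k, a, d, o, r, t, o, r)
  "pavenmivi" → 9 new (p, a, v, e, n, m, i, v, i)
  "fenkarunmi" → prefix "fenka" already present; 5 new (r, u, n, m, i)
  "rorovi" → 6 new (r, o, r, o, v, i)
  "tortormivipa" → 12 new (t, o, r, t, o, r, m, i, v, i, p, a)
  "pakagalka" → prefix "pa" already present; 7 new (k, a, g, a, l, k, a)
  "pator" → prefix "pa" already present; 3 new (t, o, r)
  "paven" → prefix "paven" already present; 0 new (none)
Total nodes = 11 + 9 + 5 + 6 + 12 + 7 + 3 + 0 = 53

53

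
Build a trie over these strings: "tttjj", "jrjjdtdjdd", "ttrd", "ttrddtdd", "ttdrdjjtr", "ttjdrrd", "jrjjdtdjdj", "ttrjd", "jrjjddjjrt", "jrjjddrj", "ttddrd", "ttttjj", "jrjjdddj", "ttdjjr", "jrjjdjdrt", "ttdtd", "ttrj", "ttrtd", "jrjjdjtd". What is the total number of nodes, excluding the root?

Count nodes per top-level branch (shared prefixes stored once):
  'j'-branch (jrjjdddj, jrjjddjjrt, jrjjddrj, jrjjdjdrt, jrjjdjtd, jrjjdtdjdd, jrjjdtdjdj): 26 nodes
  't'-branch (ttddrd, ttdjjr, ttdrdjjtr, ttdtd, ttjdrrd, ttrd, ttrddtdd, ttrj, ttrjd, ttrtd, tttjj, ttttjj): 38 nodes
Sum: 64

64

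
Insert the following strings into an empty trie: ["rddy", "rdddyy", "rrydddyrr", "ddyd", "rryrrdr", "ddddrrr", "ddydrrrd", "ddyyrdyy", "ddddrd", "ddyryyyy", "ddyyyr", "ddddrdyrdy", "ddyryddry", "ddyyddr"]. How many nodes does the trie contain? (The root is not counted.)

Insert word by word; a character creates a node only if that edge doesn't already exist:
  "rddy" → 4 new (r, d, d, y)
  "rdddyy" → prefix "rdd" already present; 3 new (d, y, y)
  "rrydddyrr" → prefix "r" already present; 8 new (r, y, d, d, d, y, r, r)
  "ddyd" → 4 new (d, d, y, d)
  "rryrrdr" → prefix "rry" already present; 4 new (r, r, d, r)
  "ddddrrr" → prefix "dd" already present; 5 new (d, d, r, r, r)
  "ddydrrrd" → prefix "ddyd" already present; 4 new (r, r, r, d)
  "ddyyrdyy" → prefix "ddy" already present; 5 new (y, r, d, y, y)
  "ddddrd" → prefix "ddddr" already present; 1 new (d)
  "ddyryyyy" → prefix "ddy" already present; 5 new (r, y, y, y, y)
  "ddyyyr" → prefix "ddyy" already present; 2 new (y, r)
  "ddddrdyrdy" → prefix "ddddrd" already present; 4 new (y, r, d, y)
  "ddyryddry" → prefix "ddyry" already present; 4 new (d, d, r, y)
  "ddyyddr" → prefix "ddyy" already present; 3 new (d, d, r)
Total nodes = 4 + 3 + 8 + 4 + 4 + 5 + 4 + 5 + 1 + 5 + 2 + 4 + 4 + 3 = 56

56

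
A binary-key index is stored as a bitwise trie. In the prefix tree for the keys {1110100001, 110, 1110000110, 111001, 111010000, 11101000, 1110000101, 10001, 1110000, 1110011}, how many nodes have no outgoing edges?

6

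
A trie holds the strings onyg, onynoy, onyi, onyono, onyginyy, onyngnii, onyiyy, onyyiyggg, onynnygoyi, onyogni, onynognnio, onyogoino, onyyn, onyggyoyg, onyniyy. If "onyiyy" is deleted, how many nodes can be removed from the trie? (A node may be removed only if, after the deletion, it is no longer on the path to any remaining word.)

After clearing the end-marker at "onyiyy", prune upward until reaching a node still needed by another word.
The suffix "yy" (2 nodes) is used only by "onyiyy"; "onyi" is itself a stored word, so pruning stops there.
Nodes removed: 2

2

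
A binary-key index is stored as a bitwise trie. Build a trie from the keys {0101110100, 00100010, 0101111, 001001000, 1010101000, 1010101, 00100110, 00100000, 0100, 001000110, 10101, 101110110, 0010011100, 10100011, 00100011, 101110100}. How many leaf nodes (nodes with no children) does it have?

Leaves are exactly the stored words that no other stored word extends.
Those words: "00100000", "00100010", "001000110", "001001000", "00100110", "0010011100", "0100", "0101110100", "0101111", "10100011", "1010101000", "101110100", "101110110"
Leaf count: 13

13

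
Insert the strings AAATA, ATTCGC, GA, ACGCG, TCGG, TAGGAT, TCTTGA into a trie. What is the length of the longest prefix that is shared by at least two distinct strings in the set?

Look for the deepest trie node that still has at least two words in its subtree.
e.g. "TCGG" and "TCTTGA" share the prefix "TC" of length 2; no pair shares a longer one.
Longest shared-prefix length: 2

2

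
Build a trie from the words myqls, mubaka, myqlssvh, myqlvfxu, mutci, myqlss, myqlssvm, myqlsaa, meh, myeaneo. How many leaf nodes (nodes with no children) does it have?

8

Leaves are exactly the stored words that no other stored word extends.
Those words: "meh", "mubaka", "mutci", "myeaneo", "myqlsaa", "myqlssvh", "myqlssvm", "myqlvfxu"
Leaf count: 8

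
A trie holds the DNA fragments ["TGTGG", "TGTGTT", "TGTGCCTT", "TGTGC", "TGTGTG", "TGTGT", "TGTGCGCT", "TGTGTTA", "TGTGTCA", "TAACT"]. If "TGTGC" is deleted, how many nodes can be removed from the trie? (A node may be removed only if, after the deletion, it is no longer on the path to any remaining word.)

Walk "TGTGC" from the leaf back toward the root, removing each node that no remaining word uses.
Every node on "TGTGC" is still needed (e.g. by "TGTGCCTT"), so nothing is freed.
Nodes removed: 0

0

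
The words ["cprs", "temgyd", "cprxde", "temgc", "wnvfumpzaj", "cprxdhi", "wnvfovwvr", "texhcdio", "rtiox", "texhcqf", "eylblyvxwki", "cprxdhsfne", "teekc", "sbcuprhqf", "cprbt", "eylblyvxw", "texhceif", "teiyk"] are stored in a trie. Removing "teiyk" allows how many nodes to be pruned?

3

A node on "teiyk"'s path can go only if nothing else ends at it or branches off below it.
The suffix "iyk" (3 nodes) is used only by "teiyk"; the node for "te" still has the child "m", so pruning stops there.
Nodes removed: 3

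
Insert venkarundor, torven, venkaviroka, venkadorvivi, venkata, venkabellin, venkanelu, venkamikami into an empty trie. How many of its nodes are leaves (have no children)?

8

A leaf is a node with no children — equivalently, the end of a word that is not a proper prefix of any other stored word.
Those words: "torven", "venkabellin", "venkadorvivi", "venkamikami", "venkanelu", "venkarundor", "venkata", "venkaviroka"
Leaf count: 8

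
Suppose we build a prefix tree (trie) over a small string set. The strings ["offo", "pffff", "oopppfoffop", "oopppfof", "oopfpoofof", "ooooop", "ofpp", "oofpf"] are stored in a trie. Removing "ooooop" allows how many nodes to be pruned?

4

After clearing the end-marker at "ooooop", prune upward until reaching a node still needed by another word.
The suffix "ooop" (4 nodes) is used only by "ooooop"; the node for "oo" still has the child "p", so pruning stops there.
Nodes removed: 4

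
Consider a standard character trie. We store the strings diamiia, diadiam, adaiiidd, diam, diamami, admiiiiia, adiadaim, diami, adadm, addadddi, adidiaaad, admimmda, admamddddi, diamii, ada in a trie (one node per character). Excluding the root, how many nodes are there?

Count nodes per top-level branch (shared prefixes stored once):
  'a'-branch (ada, adadm, adaiiidd, addadddi, adiadaim, adidiaaad, admamddddi, admiiiiia, admimmda): 46 nodes
  'd'-branch (diadiam, diam, diamami, diami, diamii, diamiia): 14 nodes
Sum: 60

60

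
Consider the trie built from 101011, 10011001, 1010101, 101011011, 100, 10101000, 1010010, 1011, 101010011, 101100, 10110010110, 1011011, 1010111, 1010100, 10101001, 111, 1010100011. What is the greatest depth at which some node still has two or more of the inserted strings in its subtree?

The deepest shared node is where two words last agree before diverging.
"10101000" and "1010100011" agree on "10101000" (8 characters) before diverging; nothing deeper is shared.
Longest shared-prefix length: 8

8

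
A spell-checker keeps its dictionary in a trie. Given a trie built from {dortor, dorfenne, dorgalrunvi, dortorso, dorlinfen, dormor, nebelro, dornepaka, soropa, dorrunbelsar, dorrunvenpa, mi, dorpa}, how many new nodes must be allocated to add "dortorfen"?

3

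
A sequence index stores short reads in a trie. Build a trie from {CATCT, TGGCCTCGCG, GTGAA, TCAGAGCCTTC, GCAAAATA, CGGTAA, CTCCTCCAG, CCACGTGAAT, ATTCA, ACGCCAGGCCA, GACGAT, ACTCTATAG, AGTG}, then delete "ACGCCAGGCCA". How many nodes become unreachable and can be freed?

9

Walk "ACGCCAGGCCA" from the leaf back toward the root, removing each node that no remaining word uses.
The suffix "GCCAGGCCA" (9 nodes) is used only by "ACGCCAGGCCA"; the node for "AC" still has the child "T", so pruning stops there.
Nodes removed: 9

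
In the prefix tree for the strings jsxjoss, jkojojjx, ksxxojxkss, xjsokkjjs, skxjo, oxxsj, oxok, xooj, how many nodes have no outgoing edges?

A leaf is a node with no children — equivalently, the end of a word that is not a proper prefix of any other stored word.
Those words: "jkojojjx", "jsxjoss", "ksxxojxkss", "oxok", "oxxsj", "skxjo", "xjsokkjjs", "xooj"
Leaf count: 8

8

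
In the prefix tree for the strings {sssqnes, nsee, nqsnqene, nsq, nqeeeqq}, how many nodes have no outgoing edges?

5

A leaf is a node with no children — equivalently, the end of a word that is not a proper prefix of any other stored word.
Those words: "nqeeeqq", "nqsnqene", "nsee", "nsq", "sssqnes"
Leaf count: 5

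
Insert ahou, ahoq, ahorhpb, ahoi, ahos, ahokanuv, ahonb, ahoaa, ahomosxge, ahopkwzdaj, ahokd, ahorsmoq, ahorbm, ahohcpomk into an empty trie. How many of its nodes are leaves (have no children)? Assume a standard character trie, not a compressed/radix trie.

A leaf is a node with no children — equivalently, the end of a word that is not a proper prefix of any other stored word.
Those words: "ahoaa", "ahohcpomk", "ahoi", "ahokanuv", "ahokd", "ahomosxge", "ahonb", "ahopkwzdaj", "ahoq", "ahorbm", "ahorhpb", "ahorsmoq", "ahos", "ahou"
Leaf count: 14

14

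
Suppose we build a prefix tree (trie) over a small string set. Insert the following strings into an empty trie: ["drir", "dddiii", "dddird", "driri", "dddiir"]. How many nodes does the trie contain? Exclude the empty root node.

13

Trie structure (* marks end of a word):
(root)
└─ d
   ├─ d
   │  └─ d
   │     └─ i
   │        ├─ i
   │        │  ├─ i *
   │        │  └─ r *
   │        └─ r
   │           └─ d *
   └─ r
      └─ i
         └─ r *
            └─ i *
Counting every labelled node above: 13.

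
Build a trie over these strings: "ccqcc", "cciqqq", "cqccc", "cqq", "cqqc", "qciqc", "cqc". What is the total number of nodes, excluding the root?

20

Insert word by word; a character creates a node only if that edge doesn't already exist:
  "ccqcc" → 5 new (c, c, q, c, c)
  "cciqqq" → prefix "cc" already present; 4 new (i, q, q, q)
  "cqccc" → prefix "c" already present; 4 new (q, c, c, c)
  "cqq" → prefix "cq" already present; 1 new (q)
  "cqqc" → prefix "cqq" already present; 1 new (c)
  "qciqc" → 5 new (q, c, i, q, c)
  "cqc" → prefix "cqc" already present; 0 new (none)
Total nodes = 5 + 4 + 4 + 1 + 1 + 5 + 0 = 20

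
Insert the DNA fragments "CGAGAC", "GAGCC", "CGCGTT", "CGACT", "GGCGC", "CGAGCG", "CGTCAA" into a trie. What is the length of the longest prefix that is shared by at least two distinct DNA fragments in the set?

4

The deepest shared node is where two words last agree before diverging.
"CGAGAC" and "CGAGCG" agree on "CGAG" (4 characters) before diverging; nothing deeper is shared.
Longest shared-prefix length: 4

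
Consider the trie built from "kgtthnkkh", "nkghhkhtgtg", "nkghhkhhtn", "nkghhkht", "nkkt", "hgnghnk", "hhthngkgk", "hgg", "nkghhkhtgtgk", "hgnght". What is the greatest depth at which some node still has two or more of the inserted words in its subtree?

Equivalently: take the maximum, over all pairs, of their longest common prefix length.
"nkghhkhtgtg" and "nkghhkhtgtgk" agree on "nkghhkhtgtg" (11 characters) before diverging; nothing deeper is shared.
Longest shared-prefix length: 11

11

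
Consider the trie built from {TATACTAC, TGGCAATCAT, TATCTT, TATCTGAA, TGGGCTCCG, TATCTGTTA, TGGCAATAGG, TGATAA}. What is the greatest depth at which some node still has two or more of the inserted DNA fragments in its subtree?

7

Equivalently: take the maximum, over all pairs, of their longest common prefix length.
"TGGCAATAGG" and "TGGCAATCAT" agree on "TGGCAAT" (7 characters) before diverging; nothing deeper is shared.
Longest shared-prefix length: 7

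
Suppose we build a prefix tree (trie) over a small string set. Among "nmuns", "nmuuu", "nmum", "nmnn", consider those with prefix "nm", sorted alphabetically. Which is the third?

DFS of the "nm" subtree visits, in order: "nmnn", "nmum", "nmuns", "nmuuu"
The 3rd is nmuns.

nmuns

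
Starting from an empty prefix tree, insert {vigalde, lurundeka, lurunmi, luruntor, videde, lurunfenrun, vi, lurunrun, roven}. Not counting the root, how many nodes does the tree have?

Trace insertions, counting only characters that open a new branch:
  "vigalde" → 7 new (v, i, g, a, l, d, e)
  "lurundeka" → 9 new (l, u, r, u, n, d, e, k, a)
  "lurunmi" → prefix "lurun" already present; 2 new (m, i)
  "luruntor" → prefix "lurun" already present; 3 new (t, o, r)
  "videde" → prefix "vi" already present; 4 new (d, e, d, e)
  "lurunfenrun" → prefix "lurun" already present; 6 new (f, e, n, r, u, n)
  "vi" → prefix "vi" already present; 0 new (none)
  "lurunrun" → prefix "lurun" already present; 3 new (r, u, n)
  "roven" → 5 new (r, o, v, e, n)
Total nodes = 7 + 9 + 2 + 3 + 4 + 6 + 0 + 3 + 5 = 39

39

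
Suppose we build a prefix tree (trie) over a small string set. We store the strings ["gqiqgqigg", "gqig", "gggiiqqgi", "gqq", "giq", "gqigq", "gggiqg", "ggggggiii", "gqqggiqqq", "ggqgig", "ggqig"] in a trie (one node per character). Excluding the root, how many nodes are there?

For each word, the new-node count is its length minus the longest prefix already in the trie:
  "gqiqgqigg" → 9 new (g, q, i, q, g, q, i, g, g)
  "gqig" → prefix "gqi" already present; 1 new (g)
  "gggiiqqgi" → prefix "g" already present; 8 new (g, g, i, i, q, q, g, i)
  "gqq" → prefix "gq" already present; 1 new (q)
  "giq" → prefix "g" already present; 2 new (i, q)
  "gqigq" → prefix "gqig" already present; 1 new (q)
  "gggiqg" → prefix "gggi" already present; 2 new (q, g)
  "ggggggiii" → prefix "ggg" already present; 6 new (g, g, g, i, i, i)
  "gqqggiqqq" → prefix "gqq" already present; 6 new (g, g, i, q, q, q)
  "ggqgig" → prefix "gg" already present; 4 new (q, g, i, g)
  "ggqig" → prefix "ggq" already present; 2 new (i, g)
Total nodes = 9 + 1 + 8 + 1 + 2 + 1 + 2 + 6 + 6 + 4 + 2 = 42

42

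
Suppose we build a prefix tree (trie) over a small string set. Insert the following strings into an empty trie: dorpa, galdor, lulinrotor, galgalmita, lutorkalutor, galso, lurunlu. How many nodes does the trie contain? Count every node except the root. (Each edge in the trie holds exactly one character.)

Insert word by word; a character creates a node only if that edge doesn't already exist:
  "dorpa" → 5 new (d, o, r, p, a)
  "galdor" → 6 new (g, a, l, d, o, r)
  "lulinrotor" → 10 new (l, u, l, i, n, r, o, t, o, r)
  "galgalmita" → prefix "gal" already present; 7 new (g, a, l, m, i, t, a)
  "lutorkalutor" → prefix "lu" already present; 10 new (t, o, r, k, a, l, u, t, o, r)
  "galso" → prefix "gal" already present; 2 new (s, o)
  "lurunlu" → prefix "lu" already present; 5 new (r, u, n, l, u)
Total nodes = 5 + 6 + 10 + 7 + 10 + 2 + 5 = 45

45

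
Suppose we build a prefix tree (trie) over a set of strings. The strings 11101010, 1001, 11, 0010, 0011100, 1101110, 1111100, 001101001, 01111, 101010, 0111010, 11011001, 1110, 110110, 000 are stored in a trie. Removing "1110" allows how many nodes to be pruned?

Walk "1110" from the leaf back toward the root, removing each node that no remaining word uses.
Every node on "1110" is still needed (e.g. by "11101010"), so nothing is freed.
Nodes removed: 0

0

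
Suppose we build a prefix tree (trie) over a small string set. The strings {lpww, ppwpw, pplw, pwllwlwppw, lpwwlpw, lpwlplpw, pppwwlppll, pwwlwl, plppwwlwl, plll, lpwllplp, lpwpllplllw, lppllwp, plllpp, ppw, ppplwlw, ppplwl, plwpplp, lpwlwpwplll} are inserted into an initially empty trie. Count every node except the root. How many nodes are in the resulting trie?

85

Insert word by word; a character creates a node only if that edge doesn't already exist:
  "lpww" → 4 new (l, p, w, w)
  "ppwpw" → 5 new (p, p, w, p, w)
  "pplw" → prefix "pp" already present; 2 new (l, w)
  "pwllwlwppw" → prefix "p" already present; 9 new (w, l, l, w, l, w, p, p, w)
  "lpwwlpw" → prefix "lpww" already present; 3 new (l, p, w)
  "lpwlplpw" → prefix "lpw" already present; 5 new (l, p, l, p, w)
  "pppwwlppll" → prefix "pp" already present; 8 new (p, w, w, l, p, p, l, l)
  "pwwlwl" → prefix "pw" already present; 4 new (w, l, w, l)
  "plppwwlwl" → prefix "p" already present; 8 new (l, p, p, w, w, l, w, l)
  "plll" → prefix "pl" already present; 2 new (l, l)
  "lpwllplp" → prefix "lpwl" already present; 4 new (l, p, l, p)
  "lpwpllplllw" → prefix "lpw" already present; 8 new (p, l, l, p, l, l, l, w)
  "lppllwp" → prefix "lp" already present; 5 new (p, l, l, w, p)
  "plllpp" → prefix "plll" already present; 2 new (p, p)
  "ppw" → prefix "ppw" already present; 0 new (none)
  "ppplwlw" → prefix "ppp" already present; 4 new (l, w, l, w)
  "ppplwl" → prefix "ppplwl" already present; 0 new (none)
  "plwpplp" → prefix "pl" already present; 5 new (w, p, p, l, p)
  "lpwlwpwplll" → prefix "lpwl" already present; 7 new (w, p, w, p, l, l, l)
Total nodes = 4 + 5 + 2 + 9 + 3 + 5 + 8 + 4 + 8 + 2 + 4 + 8 + 5 + 2 + 0 + 4 + 0 + 5 + 7 = 85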